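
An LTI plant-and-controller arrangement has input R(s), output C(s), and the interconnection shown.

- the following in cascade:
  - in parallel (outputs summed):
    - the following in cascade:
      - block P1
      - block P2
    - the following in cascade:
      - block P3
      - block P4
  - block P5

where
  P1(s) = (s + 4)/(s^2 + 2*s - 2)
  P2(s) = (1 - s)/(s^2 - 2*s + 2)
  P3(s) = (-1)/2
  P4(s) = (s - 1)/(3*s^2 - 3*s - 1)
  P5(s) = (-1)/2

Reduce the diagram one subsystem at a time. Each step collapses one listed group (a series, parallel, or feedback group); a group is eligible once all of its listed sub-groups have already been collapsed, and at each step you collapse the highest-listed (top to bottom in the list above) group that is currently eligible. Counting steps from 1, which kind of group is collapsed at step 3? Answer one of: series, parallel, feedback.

(1) cascade P1, P2
(2) reduce the series chain P3, P4
(3) parallel reduction of (P1*P2), (P3*P4)
(4) combine ((P1*P2)+(P3*P4)), P5 in series
Step 3: parallel.

Answer: parallel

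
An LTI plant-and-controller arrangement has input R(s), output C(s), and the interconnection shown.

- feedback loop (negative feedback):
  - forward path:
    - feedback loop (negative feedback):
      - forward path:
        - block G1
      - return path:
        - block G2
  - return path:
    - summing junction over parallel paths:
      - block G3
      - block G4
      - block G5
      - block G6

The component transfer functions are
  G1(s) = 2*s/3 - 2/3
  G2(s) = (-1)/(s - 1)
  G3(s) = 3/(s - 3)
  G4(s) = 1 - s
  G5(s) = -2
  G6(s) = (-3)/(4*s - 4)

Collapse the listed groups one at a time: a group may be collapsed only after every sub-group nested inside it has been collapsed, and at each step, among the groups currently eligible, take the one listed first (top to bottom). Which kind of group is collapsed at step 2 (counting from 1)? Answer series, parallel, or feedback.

1. feedback reduction of G1, G2
2. combine G3, G4, G5, G6 in parallel
3. close the feedback loop around [G1/(1+G1*G2)], (G3+G4+G5+G6)
At step 2 the group reduced is parallel.

Answer: parallel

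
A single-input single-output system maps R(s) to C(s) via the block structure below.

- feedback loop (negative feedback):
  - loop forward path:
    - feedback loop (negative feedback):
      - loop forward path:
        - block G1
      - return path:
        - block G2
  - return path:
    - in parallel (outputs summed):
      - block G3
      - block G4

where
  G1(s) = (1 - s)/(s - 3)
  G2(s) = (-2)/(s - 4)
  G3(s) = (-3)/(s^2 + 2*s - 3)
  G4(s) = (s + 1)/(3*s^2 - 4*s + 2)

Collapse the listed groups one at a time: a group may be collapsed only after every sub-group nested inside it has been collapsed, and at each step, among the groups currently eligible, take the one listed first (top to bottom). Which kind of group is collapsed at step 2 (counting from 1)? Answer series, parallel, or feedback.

Answer: parallel

Working:
[1] feedback reduction of G1, G2
[2] combine G3, G4 in parallel
[3] feedback reduction of [G1/(1+G1*G2)], (G3+G4)
Step 2 collapses a parallel group.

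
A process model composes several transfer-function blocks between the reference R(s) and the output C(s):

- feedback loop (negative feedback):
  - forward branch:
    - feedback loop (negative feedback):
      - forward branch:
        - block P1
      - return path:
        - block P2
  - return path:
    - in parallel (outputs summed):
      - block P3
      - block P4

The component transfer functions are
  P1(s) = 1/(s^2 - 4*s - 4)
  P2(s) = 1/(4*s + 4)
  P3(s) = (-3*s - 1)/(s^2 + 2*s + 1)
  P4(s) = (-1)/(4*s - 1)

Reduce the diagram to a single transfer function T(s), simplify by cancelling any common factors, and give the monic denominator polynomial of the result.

1. apply the feedback formula to P1, P2 -> (4*s + 4)/(4*s^3 - 12*s^2 - 32*s - 15)
2. combine P3, P4 in parallel -> (-13*s^2 - 3*s)/(4*s^3 + 7*s^2 + 2*s - 1)
3. feedback reduction of [P1/(1+P1*P2)], (P3+P4) -> (16*s^3 + 28*s^2 + 8*s - 4)/(16*s^5 - 36*s^4 - 168*s^3 - 196*s^2 - 25*s + 15)
T(s) is the step-3 result (common factors already cancelled). Leading coefficient of the denominator: 16. Divide through by 16 for the monic polynomial.

Hence the answer: s^5 - 9*s^4/4 - 21*s^3/2 - 49*s^2/4 - 25*s/16 + 15/16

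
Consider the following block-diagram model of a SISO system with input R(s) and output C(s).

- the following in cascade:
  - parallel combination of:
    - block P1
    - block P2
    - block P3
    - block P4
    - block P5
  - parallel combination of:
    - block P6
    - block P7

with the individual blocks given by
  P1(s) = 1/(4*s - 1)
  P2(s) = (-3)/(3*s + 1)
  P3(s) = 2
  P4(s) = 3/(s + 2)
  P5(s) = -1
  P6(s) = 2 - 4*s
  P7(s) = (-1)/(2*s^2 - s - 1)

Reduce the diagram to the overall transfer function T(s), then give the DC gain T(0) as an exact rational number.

Step 1 - sum the parallel branches P1, P2, P3, P4, P5, giving (12*s^3 + 52*s^2 - 10*s + 3)/(12*s^3 + 25*s^2 + s - 2)
Step 2 - combine P6, P7 in parallel, giving (-8*s^3 + 8*s^2 + 2*s - 3)/(2*s^2 - s - 1)
Step 3 - series reduction of (P1+P2+P3+P4+P5), (P6+P7), giving (-96*s^6 - 320*s^5 + 520*s^4 - 36*s^3 - 152*s^2 + 36*s - 9)/(24*s^5 + 38*s^4 - 35*s^3 - 30*s^2 + s + 2)
Evaluating the step-3 result (the overall T(s)) at s = 0 gives T(0) = -9/2.

Answer: -9/2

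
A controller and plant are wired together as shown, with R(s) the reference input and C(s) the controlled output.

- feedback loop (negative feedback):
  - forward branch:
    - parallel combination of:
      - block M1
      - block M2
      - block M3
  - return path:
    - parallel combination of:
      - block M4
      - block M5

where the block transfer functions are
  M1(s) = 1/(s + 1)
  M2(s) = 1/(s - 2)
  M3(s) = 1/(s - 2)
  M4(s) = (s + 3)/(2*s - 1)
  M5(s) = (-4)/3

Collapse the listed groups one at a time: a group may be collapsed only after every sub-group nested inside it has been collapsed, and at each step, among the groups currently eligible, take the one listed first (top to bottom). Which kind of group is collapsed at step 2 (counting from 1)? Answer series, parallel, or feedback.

Step 1. add M1, M2, M3 (parallel)
Step 2. add M4, M5 (parallel)
Step 3. collapse the loop ((M1+M2+M3) forward, (M4+M5) return)
At step 2 the group reduced is parallel.

Final answer: parallel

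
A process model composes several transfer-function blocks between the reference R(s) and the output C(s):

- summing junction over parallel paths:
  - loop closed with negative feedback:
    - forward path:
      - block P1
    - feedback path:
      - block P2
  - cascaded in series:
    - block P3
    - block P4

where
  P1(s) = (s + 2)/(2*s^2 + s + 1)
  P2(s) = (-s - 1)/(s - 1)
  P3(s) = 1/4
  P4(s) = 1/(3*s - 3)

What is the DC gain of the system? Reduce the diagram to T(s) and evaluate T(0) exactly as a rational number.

The answer is 7/12.

Reasoning:
[1] close the feedback loop around P1, P2 = (s^2 + s - 2)/(2*s^3 - 2*s^2 - 3*s - 3)
[2] reduce the series chain P3, P4 = 1/(12*s - 12)
[3] reduce the parallel group [P1/(1+P1*P2)], (P3*P4) = (14*s^3 - 2*s^2 - 39*s + 21)/(24*s^4 - 48*s^3 - 12*s^2 + 36)
DC gain: substitute s = 0 into T(s) from step 3: T(0) = 21/36 = 7/12.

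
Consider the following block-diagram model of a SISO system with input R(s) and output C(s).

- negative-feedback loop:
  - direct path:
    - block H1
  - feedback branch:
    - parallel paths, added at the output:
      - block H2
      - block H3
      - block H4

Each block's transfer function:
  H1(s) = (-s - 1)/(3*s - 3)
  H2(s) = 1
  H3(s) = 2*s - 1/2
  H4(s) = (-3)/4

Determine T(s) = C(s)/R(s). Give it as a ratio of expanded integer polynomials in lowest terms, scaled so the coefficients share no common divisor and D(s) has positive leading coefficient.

Answer: (4*s + 4)/(8*s^2 - 5*s + 11)

Working:
1. sum the parallel branches H2, H3, H4 gives 2*s - 1/4
2. apply the feedback formula to H1, (H2+H3+H4); the result is T(s) itself (integer coefficients, no common factor, positive leading denominator coefficient)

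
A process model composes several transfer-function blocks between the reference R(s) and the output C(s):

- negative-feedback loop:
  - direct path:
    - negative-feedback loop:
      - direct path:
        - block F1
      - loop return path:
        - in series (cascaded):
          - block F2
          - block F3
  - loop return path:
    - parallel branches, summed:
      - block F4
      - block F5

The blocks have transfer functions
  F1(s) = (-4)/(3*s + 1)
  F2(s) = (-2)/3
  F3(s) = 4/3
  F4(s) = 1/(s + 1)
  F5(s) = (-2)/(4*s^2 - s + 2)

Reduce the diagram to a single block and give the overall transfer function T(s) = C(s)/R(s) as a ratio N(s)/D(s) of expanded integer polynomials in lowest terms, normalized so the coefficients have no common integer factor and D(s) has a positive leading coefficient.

Step 1 - multiply F2, F3 (series); result (-8)/9
Step 2 - close the feedback loop around F1, (F2*F3); result (-36)/(27*s + 41)
Step 3 - sum the parallel branches F4, F5; result (4*s^2 - 3*s)/(4*s^3 + 3*s^2 + s + 2)
Step 4 - feedback reduction of [F1/(1+F1*(F2*F3))], (F4+F5), giving the overall T(s)

Therefore the answer is (-144*s^3 - 108*s^2 - 36*s - 72)/(108*s^4 + 245*s^3 + 6*s^2 + 203*s + 82).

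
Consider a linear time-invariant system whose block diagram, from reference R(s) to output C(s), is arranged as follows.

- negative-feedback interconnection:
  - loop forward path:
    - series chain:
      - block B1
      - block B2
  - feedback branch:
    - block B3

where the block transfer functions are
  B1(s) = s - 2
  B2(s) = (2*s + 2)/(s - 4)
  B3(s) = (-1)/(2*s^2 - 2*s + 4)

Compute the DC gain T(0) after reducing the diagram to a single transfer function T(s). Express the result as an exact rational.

Step 1 - cascade B1, B2; result (2*s^2 - 2*s - 4)/(s - 4)
Step 2 - close the feedback loop around (B1*B2), B3; result (2*s^4 - 4*s^3 + 2*s^2 - 8)/(s^3 - 6*s^2 + 7*s - 6)
DC gain: substitute s = 0 into T(s) from step 2: T(0) = -8/(-6) = 4/3.

Hence the answer: 4/3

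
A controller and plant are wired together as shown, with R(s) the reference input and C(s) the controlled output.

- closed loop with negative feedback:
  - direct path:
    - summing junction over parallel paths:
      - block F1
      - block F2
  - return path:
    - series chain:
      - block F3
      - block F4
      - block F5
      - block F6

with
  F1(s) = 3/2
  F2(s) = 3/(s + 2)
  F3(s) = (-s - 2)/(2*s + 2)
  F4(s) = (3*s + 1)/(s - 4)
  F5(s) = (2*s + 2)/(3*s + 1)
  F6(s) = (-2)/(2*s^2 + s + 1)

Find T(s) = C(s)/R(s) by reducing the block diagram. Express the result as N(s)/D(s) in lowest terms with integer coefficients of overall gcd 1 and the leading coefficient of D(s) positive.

Step 1. add F1, F2 (parallel) -> (3*s + 12)/(2*s + 4)
Step 2. multiply F3, F4, F5, F6 (series) -> (2*s + 4)/(2*s^3 - 7*s^2 - 3*s - 4)
Step 3. collapse the loop ((F1+F2) forward, (F3*F4*F5*F6) return) - this is the overall T(s), already in the required normalized form

Hence the answer: (6*s^4 + 3*s^3 - 93*s^2 - 48*s - 48)/(4*s^4 - 6*s^3 - 28*s^2 + 16*s + 32)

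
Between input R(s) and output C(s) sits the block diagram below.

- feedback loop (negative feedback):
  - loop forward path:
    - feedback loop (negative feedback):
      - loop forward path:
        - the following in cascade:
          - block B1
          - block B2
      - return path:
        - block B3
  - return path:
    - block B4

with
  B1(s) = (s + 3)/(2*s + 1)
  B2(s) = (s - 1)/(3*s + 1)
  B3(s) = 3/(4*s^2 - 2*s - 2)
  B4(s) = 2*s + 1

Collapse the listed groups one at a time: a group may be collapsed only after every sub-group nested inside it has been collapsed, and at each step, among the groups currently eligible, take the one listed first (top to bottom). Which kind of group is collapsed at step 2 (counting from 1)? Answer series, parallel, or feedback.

The answer is feedback.

Reasoning:
Step 1. combine B1, B2 in series
Step 2. apply the feedback formula to (B1*B2), B3
Step 3. apply the feedback formula to [(B1*B2)/(1+(B1*B2)*B3)], B4
At step 2 the group reduced is feedback.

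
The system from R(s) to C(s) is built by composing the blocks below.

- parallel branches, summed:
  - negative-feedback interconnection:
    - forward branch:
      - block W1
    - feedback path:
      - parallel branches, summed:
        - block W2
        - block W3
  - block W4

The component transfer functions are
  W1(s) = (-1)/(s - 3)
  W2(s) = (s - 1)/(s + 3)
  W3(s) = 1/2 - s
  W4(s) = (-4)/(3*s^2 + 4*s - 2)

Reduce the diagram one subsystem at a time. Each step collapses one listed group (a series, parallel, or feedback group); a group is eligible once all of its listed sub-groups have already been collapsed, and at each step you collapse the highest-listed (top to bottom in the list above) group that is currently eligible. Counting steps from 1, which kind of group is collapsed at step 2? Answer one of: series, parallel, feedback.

Step 1 - reduce the parallel group W2, W3
Step 2 - apply the feedback formula to W1, (W2+W3)
Step 3 - reduce the parallel group [W1/(1+W1*(W2+W3))], W4
So the answer for step 2 is feedback.

Final answer: feedback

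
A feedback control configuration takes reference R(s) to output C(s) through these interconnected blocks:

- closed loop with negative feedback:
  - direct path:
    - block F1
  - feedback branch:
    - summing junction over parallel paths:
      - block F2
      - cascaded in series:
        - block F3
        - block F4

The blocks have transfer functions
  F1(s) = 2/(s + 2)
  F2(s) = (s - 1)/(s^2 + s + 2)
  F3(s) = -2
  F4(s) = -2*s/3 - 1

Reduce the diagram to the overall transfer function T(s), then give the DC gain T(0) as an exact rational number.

The answer is 2/5.

Reasoning:
Step 1 - multiply F3, F4 (series) = 4*s/3 + 2
Step 2 - sum the parallel branches F2, (F3*F4) = (4*s^3 + 10*s^2 + 17*s + 9)/(3*s^2 + 3*s + 6)
Step 3 - reduce the feedback loop with forward F1 and return (F2+(F3*F4)) = (6*s^2 + 6*s + 12)/(11*s^3 + 29*s^2 + 46*s + 30)
That last expression is T(s); at s = 0 only the constant terms survive, so T(0) = 12/30 = 2/5.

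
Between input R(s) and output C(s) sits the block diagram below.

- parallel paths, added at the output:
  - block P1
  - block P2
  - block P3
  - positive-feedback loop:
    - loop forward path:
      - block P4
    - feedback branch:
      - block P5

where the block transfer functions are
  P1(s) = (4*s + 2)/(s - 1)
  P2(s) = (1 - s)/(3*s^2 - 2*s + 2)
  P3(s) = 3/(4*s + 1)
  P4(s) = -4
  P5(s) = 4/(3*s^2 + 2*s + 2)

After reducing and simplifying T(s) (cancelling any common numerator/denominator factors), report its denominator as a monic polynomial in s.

Reducing step by step:

Step 1: collapse the loop (P4 forward, P5 return): (-12*s^2 - 8*s - 8)/(3*s^2 + 2*s + 18)
Step 2: sum the parallel branches P1, P2, P3, [P4/(1-P4*P5)]: (231*s^5 + 808*s^4 + 360*s^3 + 127*s^2 + 582*s - 38)/(36*s^6 - 27*s^5 + 215*s^4 - 296*s^3 + 184*s^2 - 76*s - 36)
That last expression is T(s), already simplified. Scaling its denominator by 1/36 (the reciprocal of the leading coefficient) yields the monic denominator.

Answer: s^6 - 3*s^5/4 + 215*s^4/36 - 74*s^3/9 + 46*s^2/9 - 19*s/9 - 1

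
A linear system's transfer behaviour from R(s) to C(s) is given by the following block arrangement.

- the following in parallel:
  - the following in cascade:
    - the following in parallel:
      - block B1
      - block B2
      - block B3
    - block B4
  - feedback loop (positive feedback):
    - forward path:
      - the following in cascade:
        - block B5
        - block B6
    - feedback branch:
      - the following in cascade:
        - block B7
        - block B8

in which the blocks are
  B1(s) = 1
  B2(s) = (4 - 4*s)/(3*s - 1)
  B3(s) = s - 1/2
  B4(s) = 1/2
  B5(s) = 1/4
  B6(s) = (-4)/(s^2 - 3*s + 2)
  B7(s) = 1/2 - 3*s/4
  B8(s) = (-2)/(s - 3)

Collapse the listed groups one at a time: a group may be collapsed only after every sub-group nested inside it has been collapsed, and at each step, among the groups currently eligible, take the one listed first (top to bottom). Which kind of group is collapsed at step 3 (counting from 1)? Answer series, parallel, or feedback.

[1] sum the parallel branches B1, B2, B3
[2] cascade (B1+B2+B3), B4
[3] multiply B5, B6 (series)
[4] reduce the series chain B7, B8
[5] feedback reduction of (B5*B6), (B7*B8)
[6] sum the parallel branches ((B1+B2+B3)*B4), [(B5*B6)/(1-(B5*B6)*(B7*B8))]
So the answer for step 3 is series.

Hence the answer: series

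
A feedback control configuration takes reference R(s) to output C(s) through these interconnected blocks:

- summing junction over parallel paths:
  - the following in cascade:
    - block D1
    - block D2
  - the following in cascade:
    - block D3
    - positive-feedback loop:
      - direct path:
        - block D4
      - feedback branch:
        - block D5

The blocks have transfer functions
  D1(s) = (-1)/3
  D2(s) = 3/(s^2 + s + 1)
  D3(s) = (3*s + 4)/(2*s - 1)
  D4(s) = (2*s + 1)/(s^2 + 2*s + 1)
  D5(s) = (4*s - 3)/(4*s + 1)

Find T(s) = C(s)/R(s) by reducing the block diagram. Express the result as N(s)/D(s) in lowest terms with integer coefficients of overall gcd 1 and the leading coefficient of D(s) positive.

[1] combine D1, D2 in series; result (-1)/(s^2 + s + 1)
[2] apply the feedback formula to D4, D5; result (8*s^2 + 6*s + 1)/(4*s^3 + s^2 + 8*s + 4)
[3] multiply D3, [D4/(1-D4*D5)] (series); result (24*s^3 + 50*s^2 + 27*s + 4)/(8*s^4 - 2*s^3 + 15*s^2 - 4)
[4] combine (D1*D2), (D3*[D4/(1-D4*D5)]) in parallel; the result is T(s) itself (integer coefficients, no common factor, positive leading denominator coefficient)

Therefore the answer is (24*s^5 + 66*s^4 + 103*s^3 + 66*s^2 + 31*s + 8)/(8*s^6 + 6*s^5 + 21*s^4 + 13*s^3 + 11*s^2 - 4*s - 4).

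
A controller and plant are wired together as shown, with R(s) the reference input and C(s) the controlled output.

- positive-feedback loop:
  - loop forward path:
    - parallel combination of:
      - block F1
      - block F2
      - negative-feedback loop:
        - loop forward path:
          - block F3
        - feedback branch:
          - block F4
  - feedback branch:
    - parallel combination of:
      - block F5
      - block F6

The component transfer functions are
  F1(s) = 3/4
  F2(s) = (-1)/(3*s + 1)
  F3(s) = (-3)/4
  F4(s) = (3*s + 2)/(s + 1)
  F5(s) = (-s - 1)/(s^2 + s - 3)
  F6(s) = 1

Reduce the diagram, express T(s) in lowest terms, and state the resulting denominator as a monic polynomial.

The answer is s^4 - 43*s^3/21 - 62*s^2/7 - 40*s/7 - 16/21.

Reasoning:
Step 1: close the feedback loop around F3, F4 = (3*s + 3)/(5*s + 2)
Step 2: sum the parallel branches F1, F2, [F3/(1+F3*F4)] = (81*s^2 + 61*s + 10)/(60*s^2 + 44*s + 8)
Step 3: parallel reduction of F5, F6 = (s^2 - 4)/(s^2 + s - 3)
Step 4: close the feedback loop around (F1+F2+[F3/(1+F3*F4)]), (F5+F6) = (-81*s^4 - 142*s^3 + 172*s^2 + 173*s + 30)/(21*s^4 - 43*s^3 - 186*s^2 - 120*s - 16)
No further cancellation is possible in the step-4 result, so that is T(s). Its denominator becomes monic after dividing by the leading coefficient 21.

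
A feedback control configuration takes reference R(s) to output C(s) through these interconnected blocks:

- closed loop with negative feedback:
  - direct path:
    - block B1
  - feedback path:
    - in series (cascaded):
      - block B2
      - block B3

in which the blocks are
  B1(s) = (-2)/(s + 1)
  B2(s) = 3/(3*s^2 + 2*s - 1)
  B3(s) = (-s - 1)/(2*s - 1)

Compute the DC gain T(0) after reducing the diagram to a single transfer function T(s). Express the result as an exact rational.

First reduce the diagram to T(s).

[1] reduce the series chain B2, B3, giving (-3)/(6*s^2 - 5*s + 1)
[2] close the feedback loop around B1, (B2*B3), giving (-12*s^2 + 10*s - 2)/(6*s^3 + s^2 - 4*s + 7)
Evaluating the step-2 result (the overall T(s)) at s = 0 gives T(0) = -2/7.

Answer: -2/7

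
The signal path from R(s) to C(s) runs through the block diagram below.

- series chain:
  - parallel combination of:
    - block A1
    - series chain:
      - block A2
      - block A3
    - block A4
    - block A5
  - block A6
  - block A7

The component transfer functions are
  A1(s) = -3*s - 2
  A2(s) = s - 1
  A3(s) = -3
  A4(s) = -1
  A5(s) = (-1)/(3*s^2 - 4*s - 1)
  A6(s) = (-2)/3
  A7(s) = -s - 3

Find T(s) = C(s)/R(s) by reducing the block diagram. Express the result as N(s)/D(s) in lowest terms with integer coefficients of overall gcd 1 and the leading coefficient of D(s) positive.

Reducing step by step:

[1] series reduction of A2, A3; result 3 - 3*s
[2] combine A1, (A2*A3), A4, A5 in parallel; result (-18*s^3 + 24*s^2 + 6*s - 1)/(3*s^2 - 4*s - 1)
[3] multiply (A1+(A2*A3)+A4+A5), A6, A7 (series): this yields T(s), and no further normalization is needed

Answer: (-36*s^4 - 60*s^3 + 156*s^2 + 34*s - 6)/(9*s^2 - 12*s - 3)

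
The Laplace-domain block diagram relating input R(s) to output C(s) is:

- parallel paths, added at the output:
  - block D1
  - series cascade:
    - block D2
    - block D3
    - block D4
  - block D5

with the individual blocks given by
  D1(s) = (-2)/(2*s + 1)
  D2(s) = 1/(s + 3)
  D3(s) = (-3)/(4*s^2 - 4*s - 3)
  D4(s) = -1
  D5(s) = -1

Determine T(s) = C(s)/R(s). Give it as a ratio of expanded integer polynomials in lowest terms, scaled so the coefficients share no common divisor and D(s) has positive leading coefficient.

[1] series reduction of D2, D3, D4: 3/(4*s^3 + 8*s^2 - 15*s - 9)
[2] add D1, (D2*D3*D4), D5 (parallel), giving the overall T(s)

Final answer: (-4*s^3 - 12*s^2 + 9*s + 30)/(4*s^3 + 8*s^2 - 15*s - 9)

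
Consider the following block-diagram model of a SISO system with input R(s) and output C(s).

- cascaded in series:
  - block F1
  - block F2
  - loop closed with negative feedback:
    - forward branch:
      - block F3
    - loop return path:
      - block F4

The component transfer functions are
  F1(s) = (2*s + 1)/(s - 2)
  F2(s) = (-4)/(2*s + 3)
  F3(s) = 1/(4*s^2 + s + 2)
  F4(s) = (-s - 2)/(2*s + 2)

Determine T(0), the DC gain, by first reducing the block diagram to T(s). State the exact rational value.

Step 1 - feedback reduction of F3, F4, giving (2*s + 2)/(8*s^3 + 10*s^2 + 5*s + 2)
Step 2 - combine F1, F2, [F3/(1+F3*F4)] in series, giving (-16*s^2 - 24*s - 8)/(16*s^5 + 12*s^4 - 48*s^3 - 61*s^2 - 32*s - 12)
The step-2 result is T(s). Setting s = 0: T(0) = -8/(-12) = 2/3.

Answer: 2/3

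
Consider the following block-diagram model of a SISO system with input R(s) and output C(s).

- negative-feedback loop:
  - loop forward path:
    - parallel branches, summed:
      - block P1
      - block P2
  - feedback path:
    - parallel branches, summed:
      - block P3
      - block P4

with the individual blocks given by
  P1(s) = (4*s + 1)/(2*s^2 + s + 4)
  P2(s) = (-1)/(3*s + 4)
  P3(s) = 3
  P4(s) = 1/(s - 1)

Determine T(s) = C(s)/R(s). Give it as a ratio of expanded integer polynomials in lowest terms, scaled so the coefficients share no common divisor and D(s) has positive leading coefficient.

The answer is (10*s^3 + 8*s^2 - 18*s)/(6*s^4 + 35*s^3 + 39*s^2 - 36*s - 16).

Reasoning:
Step 1. parallel reduction of P1, P2: (10*s^2 + 18*s)/(6*s^3 + 11*s^2 + 16*s + 16)
Step 2. add P3, P4 (parallel): (3*s - 2)/(s - 1)
Step 3. close the feedback loop around (P1+P2), (P3+P4): this yields T(s), and no further normalization is needed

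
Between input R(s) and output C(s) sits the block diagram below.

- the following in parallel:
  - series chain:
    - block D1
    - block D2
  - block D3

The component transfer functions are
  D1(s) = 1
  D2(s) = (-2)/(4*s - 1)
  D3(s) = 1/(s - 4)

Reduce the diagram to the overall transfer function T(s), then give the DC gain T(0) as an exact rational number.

First reduce the diagram to T(s).

(1) reduce the series chain D1, D2; result (-2)/(4*s - 1)
(2) add (D1*D2), D3 (parallel); result (2*s + 7)/(4*s^2 - 17*s + 4)
Evaluating the step-2 result (the overall T(s)) at s = 0 gives T(0) = 7/4.

Answer: 7/4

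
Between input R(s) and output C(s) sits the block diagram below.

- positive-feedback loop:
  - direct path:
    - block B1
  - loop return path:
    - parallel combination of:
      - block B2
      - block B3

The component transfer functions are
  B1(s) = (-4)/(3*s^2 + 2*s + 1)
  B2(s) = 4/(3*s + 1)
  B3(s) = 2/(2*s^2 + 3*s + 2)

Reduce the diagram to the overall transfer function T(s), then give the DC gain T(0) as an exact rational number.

Reducing step by step:

[1] sum the parallel branches B2, B3 gives (8*s^2 + 18*s + 10)/(6*s^3 + 11*s^2 + 9*s + 2)
[2] reduce the feedback loop with forward B1 and return (B2+B3) gives (-24*s^3 - 44*s^2 - 36*s - 8)/(18*s^5 + 45*s^4 + 55*s^3 + 67*s^2 + 85*s + 42)
Evaluating the step-2 result (the overall T(s)) at s = 0 gives T(0) = -8/42 = -4/21.

Answer: -4/21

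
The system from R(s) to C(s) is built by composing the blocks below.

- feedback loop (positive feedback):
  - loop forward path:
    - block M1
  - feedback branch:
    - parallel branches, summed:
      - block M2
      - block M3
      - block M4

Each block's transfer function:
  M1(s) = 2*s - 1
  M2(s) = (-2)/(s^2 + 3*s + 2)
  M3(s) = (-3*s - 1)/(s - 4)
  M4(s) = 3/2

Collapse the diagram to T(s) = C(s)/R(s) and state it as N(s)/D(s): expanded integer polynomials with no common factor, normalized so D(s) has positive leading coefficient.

Step 1. parallel reduction of M2, M3, M4; result (-3*s^3 - 23*s^2 - 52*s - 12)/(2*s^3 - 2*s^2 - 20*s - 16)
Step 2. apply the feedback formula to M1, (M2+M3+M4): this yields T(s), and no further normalization is needed

Answer: (4*s^4 - 6*s^3 - 38*s^2 - 12*s + 16)/(6*s^4 + 45*s^3 + 79*s^2 - 48*s - 28)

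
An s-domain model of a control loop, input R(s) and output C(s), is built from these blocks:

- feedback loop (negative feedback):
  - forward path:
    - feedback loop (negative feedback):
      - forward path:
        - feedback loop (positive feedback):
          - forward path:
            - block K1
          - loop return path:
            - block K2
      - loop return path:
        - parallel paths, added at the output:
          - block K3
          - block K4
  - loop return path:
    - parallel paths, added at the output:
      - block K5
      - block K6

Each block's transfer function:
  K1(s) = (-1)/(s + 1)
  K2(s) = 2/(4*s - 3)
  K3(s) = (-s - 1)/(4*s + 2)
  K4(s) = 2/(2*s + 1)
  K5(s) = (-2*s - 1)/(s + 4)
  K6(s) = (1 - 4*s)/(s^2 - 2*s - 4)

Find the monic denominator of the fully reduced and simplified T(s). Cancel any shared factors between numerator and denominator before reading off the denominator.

1. apply the feedback formula to K1, K2 -> (3 - 4*s)/(4*s^2 + s - 1)
2. add K3, K4 (parallel) -> (3 - s)/(4*s + 2)
3. apply the feedback formula to [K1/(1-K1*K2)], (K3+K4) -> (-16*s^2 + 4*s + 6)/(16*s^3 + 16*s^2 - 17*s + 7)
4. reduce the parallel group K5, K6 -> (-2*s^3 - s^2 - 5*s + 8)/(s^3 + 2*s^2 - 12*s - 16)
5. reduce the feedback loop with forward [[K1/(1-K1*K2)]/(1+[K1/(1-K1*K2)]*(K3+K4))] and return (K5+K6) -> (-16*s^5 - 28*s^4 + 206*s^3 + 220*s^2 - 136*s - 96)/(16*s^6 + 80*s^5 - 169*s^4 - 411*s^3 - 192*s^2 + 190*s - 64)
The result of step 5 is T(s) in lowest terms. Its denominator has leading coefficient 16; dividing the denominator through by 16 makes it monic.

Answer: s^6 + 5*s^5 - 169*s^4/16 - 411*s^3/16 - 12*s^2 + 95*s/8 - 4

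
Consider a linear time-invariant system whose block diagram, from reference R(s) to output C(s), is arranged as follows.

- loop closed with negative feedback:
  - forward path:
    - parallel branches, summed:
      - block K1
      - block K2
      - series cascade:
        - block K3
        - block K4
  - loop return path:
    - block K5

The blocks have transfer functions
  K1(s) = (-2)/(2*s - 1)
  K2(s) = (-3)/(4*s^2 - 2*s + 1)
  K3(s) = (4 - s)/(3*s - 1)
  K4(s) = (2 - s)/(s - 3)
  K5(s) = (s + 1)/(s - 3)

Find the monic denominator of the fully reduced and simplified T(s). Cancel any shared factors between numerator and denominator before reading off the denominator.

1. reduce the series chain K3, K4 = (s^2 - 6*s + 8)/(3*s^2 - 10*s + 3)
2. reduce the parallel group K1, K2, (K3*K4) = (8*s^5 - 80*s^4 + 190*s^3 - 90*s^2 + 22*s - 5)/(24*s^5 - 104*s^4 + 116*s^3 - 67*s^2 + 22*s - 3)
3. collapse the loop ((K1+K2+(K3*K4)) forward, K5 return) = (8*s^6 - 104*s^5 + 430*s^4 - 660*s^3 + 292*s^2 - 71*s + 15)/(32*s^6 - 248*s^5 + 538*s^4 - 315*s^3 + 155*s^2 - 52*s + 4)
Step 3 gives the fully reduced T(s), with no common factor left to cancel. The denominator's leading coefficient is 32, so divide each of its coefficients by 32 to get the monic form.

Therefore the answer is s^6 - 31*s^5/4 + 269*s^4/16 - 315*s^3/32 + 155*s^2/32 - 13*s/8 + 1/8.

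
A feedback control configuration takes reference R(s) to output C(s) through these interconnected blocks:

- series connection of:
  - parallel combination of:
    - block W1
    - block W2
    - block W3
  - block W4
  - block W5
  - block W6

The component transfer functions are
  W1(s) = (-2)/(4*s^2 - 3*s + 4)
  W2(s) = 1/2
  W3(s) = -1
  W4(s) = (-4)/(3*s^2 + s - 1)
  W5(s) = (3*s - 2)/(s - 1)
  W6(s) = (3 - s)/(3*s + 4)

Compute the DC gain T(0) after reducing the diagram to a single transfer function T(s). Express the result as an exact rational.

Step 1 - parallel reduction of W1, W2, W3 -> (-4*s^2 + 3*s - 8)/(8*s^2 - 6*s + 8)
Step 2 - multiply (W1+W2+W3), W4, W5, W6 (series) -> (-24*s^4 + 106*s^3 - 162*s^2 + 212*s - 96)/(36*s^6 - 3*s^5 - 38*s^4 + 46*s^3 - 25*s^2 - 32*s + 16)
That last expression is T(s); at s = 0 only the constant terms survive, so T(0) = -96/16 = -6.

Answer: -6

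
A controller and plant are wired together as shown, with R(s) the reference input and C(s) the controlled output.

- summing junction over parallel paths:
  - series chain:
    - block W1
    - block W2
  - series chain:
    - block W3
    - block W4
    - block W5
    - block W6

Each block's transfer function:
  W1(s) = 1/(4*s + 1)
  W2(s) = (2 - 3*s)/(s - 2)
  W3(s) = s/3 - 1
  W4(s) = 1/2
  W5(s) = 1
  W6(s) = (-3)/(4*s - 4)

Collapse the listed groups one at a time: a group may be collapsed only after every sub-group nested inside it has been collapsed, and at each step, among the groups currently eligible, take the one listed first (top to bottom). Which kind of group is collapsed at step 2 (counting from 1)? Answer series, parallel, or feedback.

(1) multiply W1, W2 (series)
(2) cascade W3, W4, W5, W6
(3) sum the parallel branches (W1*W2), (W3*W4*W5*W6)
At step 2 the group reduced is series.

Hence the answer: series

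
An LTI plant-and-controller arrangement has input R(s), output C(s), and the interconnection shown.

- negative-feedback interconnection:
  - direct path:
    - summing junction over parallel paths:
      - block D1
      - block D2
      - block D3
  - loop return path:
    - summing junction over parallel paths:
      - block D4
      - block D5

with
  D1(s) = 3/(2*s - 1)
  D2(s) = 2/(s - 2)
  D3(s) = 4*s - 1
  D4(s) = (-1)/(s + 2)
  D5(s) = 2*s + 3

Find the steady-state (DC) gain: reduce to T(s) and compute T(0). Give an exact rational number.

First reduce the diagram to T(s).

1. sum the parallel branches D1, D2, D3, giving (8*s^3 - 22*s^2 + 20*s - 10)/(2*s^2 - 5*s + 2)
2. sum the parallel branches D4, D5, giving (2*s^2 + 7*s + 5)/(s + 2)
3. collapse the loop ((D1+D2+D3) forward, (D4+D5) return), giving (8*s^4 - 6*s^3 - 24*s^2 + 30*s - 20)/(16*s^5 + 12*s^4 - 72*s^3 + 9*s^2 + 22*s - 46)
That last expression is T(s); at s = 0 only the constant terms survive, so T(0) = -20/(-46) = 10/23.

Answer: 10/23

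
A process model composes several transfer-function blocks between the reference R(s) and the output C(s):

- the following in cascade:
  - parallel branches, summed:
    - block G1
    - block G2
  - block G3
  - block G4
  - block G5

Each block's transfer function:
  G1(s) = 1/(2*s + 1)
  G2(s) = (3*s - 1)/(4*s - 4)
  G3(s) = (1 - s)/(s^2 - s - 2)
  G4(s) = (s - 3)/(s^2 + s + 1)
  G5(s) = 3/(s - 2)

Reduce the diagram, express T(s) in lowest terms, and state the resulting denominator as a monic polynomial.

Step 1: sum the parallel branches G1, G2: (6*s^2 + 5*s - 5)/(8*s^2 - 4*s - 4)
Step 2: cascade (G1+G2), G3, G4, G5: (-18*s^3 + 39*s^2 + 60*s - 45)/(8*s^6 - 12*s^5 - 24*s^4 + 36*s^2 + 48*s + 16)
Step 2 gives the fully reduced T(s), with no common factor left to cancel. The denominator's leading coefficient is 8, so divide each of its coefficients by 8 to get the monic form.

Therefore the answer is s^6 - 3*s^5/2 - 3*s^4 + 9*s^2/2 + 6*s + 2.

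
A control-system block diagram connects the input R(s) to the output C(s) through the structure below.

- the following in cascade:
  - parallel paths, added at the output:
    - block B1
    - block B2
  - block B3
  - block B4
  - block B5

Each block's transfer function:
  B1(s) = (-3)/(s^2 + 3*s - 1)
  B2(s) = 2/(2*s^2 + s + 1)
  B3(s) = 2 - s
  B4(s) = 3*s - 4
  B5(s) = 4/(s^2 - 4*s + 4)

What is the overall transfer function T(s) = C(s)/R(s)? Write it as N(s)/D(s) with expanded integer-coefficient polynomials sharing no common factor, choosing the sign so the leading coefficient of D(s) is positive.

First reduce the diagram to T(s).

(1) combine B1, B2 in parallel gives (-4*s^2 + 3*s - 5)/(2*s^4 + 7*s^3 + 2*s^2 + 2*s - 1)
(2) combine (B1+B2), B3, B4, B5 in series: this yields T(s), and no further normalization is needed

Answer: (48*s^3 - 100*s^2 + 108*s - 80)/(2*s^5 + 3*s^4 - 12*s^3 - 2*s^2 - 5*s + 2)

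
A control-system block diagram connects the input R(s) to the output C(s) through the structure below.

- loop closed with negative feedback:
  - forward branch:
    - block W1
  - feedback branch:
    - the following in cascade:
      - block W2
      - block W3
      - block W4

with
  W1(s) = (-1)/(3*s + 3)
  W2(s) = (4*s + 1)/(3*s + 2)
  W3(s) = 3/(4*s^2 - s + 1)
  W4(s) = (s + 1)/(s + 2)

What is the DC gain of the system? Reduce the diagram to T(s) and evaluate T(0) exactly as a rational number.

First reduce the diagram to T(s).

1. cascade W2, W3, W4, giving (12*s^2 + 15*s + 3)/(12*s^4 + 29*s^3 + 11*s^2 + 4*s + 4)
2. close the feedback loop around W1, (W2*W3*W4), giving (-12*s^4 - 29*s^3 - 11*s^2 - 4*s - 4)/(36*s^5 + 123*s^4 + 120*s^3 + 33*s^2 + 9*s + 9)
Step 2 gives the overall T(s). Then T(0) = -4/9.

Answer: -4/9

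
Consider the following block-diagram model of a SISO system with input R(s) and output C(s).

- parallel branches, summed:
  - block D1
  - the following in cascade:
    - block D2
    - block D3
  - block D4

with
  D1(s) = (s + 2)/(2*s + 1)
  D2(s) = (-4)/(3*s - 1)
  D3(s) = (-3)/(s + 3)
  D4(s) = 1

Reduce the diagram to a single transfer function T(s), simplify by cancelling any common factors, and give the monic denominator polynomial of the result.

Step 1 - reduce the series chain D2, D3 = 12/(3*s^2 + 8*s - 3)
Step 2 - parallel reduction of D1, (D2*D3), D4 = (9*s^3 + 33*s^2 + 39*s + 3)/(6*s^3 + 19*s^2 + 2*s - 3)
No further cancellation is possible in the step-2 result, so that is T(s). Its denominator becomes monic after dividing by the leading coefficient 6.

Hence the answer: s^3 + 19*s^2/6 + s/3 - 1/2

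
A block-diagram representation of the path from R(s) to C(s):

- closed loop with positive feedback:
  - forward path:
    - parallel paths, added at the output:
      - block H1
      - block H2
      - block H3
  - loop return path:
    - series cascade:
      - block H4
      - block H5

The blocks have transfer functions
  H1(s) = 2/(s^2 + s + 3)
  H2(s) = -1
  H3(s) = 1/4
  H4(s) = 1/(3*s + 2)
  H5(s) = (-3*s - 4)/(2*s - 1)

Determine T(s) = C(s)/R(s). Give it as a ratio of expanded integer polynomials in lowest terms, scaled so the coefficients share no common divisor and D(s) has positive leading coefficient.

Answer: (-18*s^4 - 21*s^3 - 3*s^2 + 5*s + 2)/(24*s^4 + 19*s^3 + 47*s^2 - 11*s - 28)

Working:
1. parallel reduction of H1, H2, H3; result (-3*s^2 - 3*s - 1)/(4*s^2 + 4*s + 12)
2. reduce the series chain H4, H5; result (-3*s - 4)/(6*s^2 + s - 2)
3. apply the feedback formula to (H1+H2+H3), (H4*H5) - this is the overall T(s), already in the required normalized form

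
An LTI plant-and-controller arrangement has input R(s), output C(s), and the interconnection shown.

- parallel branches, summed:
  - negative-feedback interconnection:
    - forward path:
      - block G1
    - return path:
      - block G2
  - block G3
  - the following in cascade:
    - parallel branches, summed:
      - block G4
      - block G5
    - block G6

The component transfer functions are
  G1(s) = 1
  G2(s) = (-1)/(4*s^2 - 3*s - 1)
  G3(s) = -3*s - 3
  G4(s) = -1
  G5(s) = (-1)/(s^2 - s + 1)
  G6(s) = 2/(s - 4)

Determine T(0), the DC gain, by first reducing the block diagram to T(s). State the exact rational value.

Step 1. collapse the loop (G1 forward, G2 return) gives (4*s^2 - 3*s - 1)/(4*s^2 - 3*s - 2)
Step 2. reduce the parallel group G4, G5 gives (-s^2 + s - 2)/(s^2 - s + 1)
Step 3. cascade (G4+G5), G6 gives (-2*s^2 + 2*s - 4)/(s^3 - 5*s^2 + 5*s - 4)
Step 4. reduce the parallel group [G1/(1+G1*G2)], G3, ((G4+G5)*G6) gives (-12*s^6 + 61*s^5 - 61*s^4 + 12*s^3 + 13*s^2 - 15*s - 12)/(4*s^5 - 23*s^4 + 33*s^3 - 21*s^2 + 2*s + 8)
DC gain: substitute s = 0 into T(s) from step 4: T(0) = -12/8 = -3/2.

Therefore the answer is -3/2.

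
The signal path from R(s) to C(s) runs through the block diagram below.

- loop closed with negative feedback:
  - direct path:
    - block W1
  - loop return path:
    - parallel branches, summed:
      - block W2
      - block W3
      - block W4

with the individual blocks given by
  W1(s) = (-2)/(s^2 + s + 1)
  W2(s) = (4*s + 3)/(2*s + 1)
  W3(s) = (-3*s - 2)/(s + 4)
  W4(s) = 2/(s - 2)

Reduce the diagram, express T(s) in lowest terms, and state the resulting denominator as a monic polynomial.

(1) reduce the parallel group W2, W3, W4 gives (-2*s^3 + 20*s^2 + 4*s - 12)/(2*s^3 + 5*s^2 - 14*s - 8)
(2) feedback reduction of W1, (W2+W3+W4) gives (-4*s^3 - 10*s^2 + 28*s + 16)/(2*s^5 + 7*s^4 - 3*s^3 - 57*s^2 - 30*s + 16)
Step 2 gives the fully reduced T(s), with no common factor left to cancel. The denominator's leading coefficient is 2, so divide each of its coefficients by 2 to get the monic form.

Therefore the answer is s^5 + 7*s^4/2 - 3*s^3/2 - 57*s^2/2 - 15*s + 8.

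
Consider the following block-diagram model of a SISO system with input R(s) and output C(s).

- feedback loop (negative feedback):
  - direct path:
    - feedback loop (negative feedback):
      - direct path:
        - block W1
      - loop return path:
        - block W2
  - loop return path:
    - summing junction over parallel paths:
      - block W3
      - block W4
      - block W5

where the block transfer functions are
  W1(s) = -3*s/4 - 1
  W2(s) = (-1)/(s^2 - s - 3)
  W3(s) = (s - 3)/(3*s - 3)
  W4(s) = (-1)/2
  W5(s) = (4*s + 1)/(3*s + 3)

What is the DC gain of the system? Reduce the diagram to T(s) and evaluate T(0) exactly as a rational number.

The answer is 6.

Reasoning:
[1] feedback reduction of W1, W2; result (-3*s^3 - s^2 + 13*s + 12)/(4*s^2 - s - 8)
[2] add W3, W4, W5 (parallel); result (7*s^2 - 10*s - 5)/(6*s^2 - 6)
[3] feedback reduction of [W1/(1+W1*W2)], (W3+W4+W5); result (18*s^5 + 6*s^4 - 96*s^3 - 78*s^2 + 78*s + 72)/(21*s^5 - 47*s^4 - 110*s^3 + 113*s^2 + 179*s + 12)
That last expression is T(s); at s = 0 only the constant terms survive, so T(0) = 72/12 = 6.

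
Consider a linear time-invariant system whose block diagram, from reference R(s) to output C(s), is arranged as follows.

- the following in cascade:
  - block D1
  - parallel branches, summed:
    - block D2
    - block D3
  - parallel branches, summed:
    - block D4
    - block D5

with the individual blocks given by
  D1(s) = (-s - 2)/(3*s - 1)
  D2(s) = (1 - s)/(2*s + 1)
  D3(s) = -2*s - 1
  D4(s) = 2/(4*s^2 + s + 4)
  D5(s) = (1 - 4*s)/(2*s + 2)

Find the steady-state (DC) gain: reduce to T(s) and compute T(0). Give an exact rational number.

First reduce the diagram to T(s).

[1] sum the parallel branches D2, D3 = (-4*s^2 - 5*s)/(2*s + 1)
[2] sum the parallel branches D4, D5 = (-16*s^3 - 11*s + 8)/(8*s^3 + 10*s^2 + 10*s + 8)
[3] series reduction of D1, (D2+D3), (D4+D5) = (-64*s^6 - 208*s^5 - 204*s^4 - 111*s^3 - 6*s^2 + 80*s)/(48*s^5 + 68*s^4 + 62*s^3 + 48*s^2 - 2*s - 8)
The step-3 result is T(s). Setting s = 0: T(0) = 0/(-8) = 0.

Answer: 0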